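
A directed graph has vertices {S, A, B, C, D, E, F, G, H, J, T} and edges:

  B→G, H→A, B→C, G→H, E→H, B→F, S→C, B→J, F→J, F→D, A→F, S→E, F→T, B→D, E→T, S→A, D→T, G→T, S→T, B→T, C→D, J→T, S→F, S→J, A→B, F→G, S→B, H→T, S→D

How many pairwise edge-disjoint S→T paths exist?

7

Assign every edge capacity 1; by Menger, the answer equals the max flow.
Path S→T (+1); total 1.
Path S→B→T (+1); total 2.
Path S→D→T (+1); total 3.
Path S→E→T (+1); total 4.
Path S→F→T (+1); total 5.
Path S→J→T (+1); total 6.
Path S→A→B→G→T (+1); total 7.
No residual S→T path; max flow = 7.
Certifying cut of size 7: {D→T, S→A, S→B, S→E, S→F, S→J, S→T}.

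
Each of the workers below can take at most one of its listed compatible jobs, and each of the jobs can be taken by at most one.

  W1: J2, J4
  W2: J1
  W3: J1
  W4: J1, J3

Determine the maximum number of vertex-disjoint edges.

3

Unit-capacity flow: source→left, listed edges, right→sink; max matching = max flow.
Augmenting path W1→J2 (+1); matched 1.
Augmenting path W2→J1 (+1); matched 2.
Augmenting path W4→J3 (+1); matched 3.
No augmenting path remains; maximum matching = 3.
König certificate: {W1, W4, J1} is a vertex cover of size 3 (every listed pair touches it), so no matching can be larger.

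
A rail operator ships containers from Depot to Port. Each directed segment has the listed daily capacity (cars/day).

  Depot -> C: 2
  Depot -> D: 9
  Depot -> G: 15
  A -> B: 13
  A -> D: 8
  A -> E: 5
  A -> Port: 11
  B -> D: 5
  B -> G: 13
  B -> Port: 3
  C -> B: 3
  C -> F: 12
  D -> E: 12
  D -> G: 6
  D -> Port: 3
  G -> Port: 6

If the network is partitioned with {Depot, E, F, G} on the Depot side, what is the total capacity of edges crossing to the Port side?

Edges leaving {Depot, E, F, G}: Depot→C (2), Depot→D (9), G→Port (6).
Cut capacity = 2 + 9 + 6 = 17.

17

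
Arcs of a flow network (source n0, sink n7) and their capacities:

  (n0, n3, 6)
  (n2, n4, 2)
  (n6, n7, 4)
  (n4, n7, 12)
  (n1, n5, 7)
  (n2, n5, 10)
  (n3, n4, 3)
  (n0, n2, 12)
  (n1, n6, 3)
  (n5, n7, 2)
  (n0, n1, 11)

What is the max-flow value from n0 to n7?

10

Augment n0→n1→n5→n7: bottleneck 2, flow now 2.
Augment n0→n1→n6→n7: bottleneck 3, flow now 5.
Augment n0→n2→n4→n7: bottleneck 2, flow now 7.
Augment n0→n3→n4→n7: bottleneck 3, flow now 10.
No augmenting path remains; maximum flow = 10.
In the residual graph, reachable from n0: {n0, n1, n2, n3, n5}.
Min-cut edges: n1→n6 (3), n2→n4 (2), n3→n4 (3), n5→n7 (2); capacity 3 + 2 + 3 + 2 = 10.
This cut is saturated, so no flow can exceed 10.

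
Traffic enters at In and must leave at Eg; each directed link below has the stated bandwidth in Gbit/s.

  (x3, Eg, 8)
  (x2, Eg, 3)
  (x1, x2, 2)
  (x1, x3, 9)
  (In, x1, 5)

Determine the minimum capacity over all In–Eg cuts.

5

Augment In→x1→x2→Eg: bottleneck 2, flow now 2.
Augment In→x1→x3→Eg: bottleneck 3, flow now 5.
No augmenting path remains; maximum flow = 5.
By max-flow min-cut, the minimum cut capacity equals the max flow.
In the residual graph, reachable from In: {In}.
Min-cut edges: In→x1 (5); capacity 5 = 5.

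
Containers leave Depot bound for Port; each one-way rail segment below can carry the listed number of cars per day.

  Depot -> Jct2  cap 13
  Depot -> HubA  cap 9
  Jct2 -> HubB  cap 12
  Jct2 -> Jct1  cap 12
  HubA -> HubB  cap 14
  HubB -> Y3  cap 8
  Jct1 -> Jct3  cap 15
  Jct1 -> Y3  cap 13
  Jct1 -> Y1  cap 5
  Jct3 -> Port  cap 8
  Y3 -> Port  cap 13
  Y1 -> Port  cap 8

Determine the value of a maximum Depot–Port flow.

20

Augment Depot→Jct2→HubB→Y3→Port: bottleneck 8, flow now 8.
Augment Depot→Jct2→Jct1→Jct3→Port: bottleneck 5, flow now 13.
Augment Depot→HubA→HubB→Jct2→Jct1→Jct3→Port: bottleneck 3, flow now 16. (uses reverse residual edge)
Augment Depot→HubA→HubB→Jct2→Jct1→Y3→Port: bottleneck 4, flow now 20. (uses reverse residual edge)
No augmenting path remains; maximum flow = 20.
In the residual graph, reachable from Depot: {Depot, Jct2, HubA, HubB}.
Min-cut edges: Jct2→Jct1 (12), HubB→Y3 (8); capacity 12 + 8 = 20.
This cut is saturated, so no flow can exceed 20.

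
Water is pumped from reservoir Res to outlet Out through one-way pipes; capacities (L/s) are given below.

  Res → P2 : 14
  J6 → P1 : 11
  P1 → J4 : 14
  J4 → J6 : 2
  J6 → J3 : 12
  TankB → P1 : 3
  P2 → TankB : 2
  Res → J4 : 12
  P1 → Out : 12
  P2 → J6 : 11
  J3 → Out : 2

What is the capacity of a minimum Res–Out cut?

14

Augment Res→P2→TankB→P1→Out: bottleneck 2, flow now 2.
Augment Res→P2→J6→P1→Out: bottleneck 10, flow now 12.
Augment Res→P2→J6→J3→Out: bottleneck 1, flow now 13.
Augment Res→J4→J6→J3→Out: bottleneck 1, flow now 14.
No augmenting path remains; maximum flow = 14.
By max-flow min-cut, the minimum cut capacity equals the max flow.
In the residual graph, reachable from Res: {Res, P2, J4, TankB, J6, P1, J3}.
Min-cut edges: P1→Out (12), J3→Out (2); capacity 12 + 2 = 14.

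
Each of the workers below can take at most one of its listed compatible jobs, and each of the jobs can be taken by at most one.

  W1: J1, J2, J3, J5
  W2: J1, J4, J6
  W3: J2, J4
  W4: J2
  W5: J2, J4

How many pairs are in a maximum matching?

Unit-capacity flow: source→left, listed edges, right→sink; max matching = max flow.
Augmenting path W1→J1 (+1); matched 1.
Augmenting path W2→J4 (+1); matched 2.
Augmenting path W3→J2 (+1); matched 3.
Augmenting path W5→J4→W2→J6 (+1); matched 4.
No augmenting path remains; maximum matching = 4.
König certificate: {W1, W2, J2, J4} is a vertex cover of size 4 (every listed pair touches it), so no matching can be larger.

4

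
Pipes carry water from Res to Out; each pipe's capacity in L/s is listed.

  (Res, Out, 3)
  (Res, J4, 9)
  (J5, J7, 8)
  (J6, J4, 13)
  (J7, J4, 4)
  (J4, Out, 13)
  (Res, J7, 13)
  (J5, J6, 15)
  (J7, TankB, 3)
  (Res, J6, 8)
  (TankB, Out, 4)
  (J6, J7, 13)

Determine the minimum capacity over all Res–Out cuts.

Augment Res→Out: bottleneck 3, flow now 3.
Augment Res→J4→Out: bottleneck 9, flow now 12.
Augment Res→J6→J4→Out: bottleneck 4, flow now 16.
Augment Res→J7→TankB→Out: bottleneck 3, flow now 19.
No augmenting path remains; maximum flow = 19.
By max-flow min-cut, the minimum cut capacity equals the max flow.
In the residual graph, reachable from Res: {Res, J6, J7, J4}.
Min-cut edges: Res→Out (3), J7→TankB (3), J4→Out (13); capacity 3 + 3 + 13 = 19.

19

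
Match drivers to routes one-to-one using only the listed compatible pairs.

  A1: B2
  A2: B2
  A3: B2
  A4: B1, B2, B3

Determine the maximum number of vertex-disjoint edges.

Unit-capacity flow: source→left, listed edges, right→sink; max matching = max flow.
Augmenting path A1→B2 (+1); matched 1.
Augmenting path A4→B1 (+1); matched 2.
No augmenting path remains; maximum matching = 2.
König certificate: {A4, B2} is a vertex cover of size 2 (every listed pair touches it), so no matching can be larger.

2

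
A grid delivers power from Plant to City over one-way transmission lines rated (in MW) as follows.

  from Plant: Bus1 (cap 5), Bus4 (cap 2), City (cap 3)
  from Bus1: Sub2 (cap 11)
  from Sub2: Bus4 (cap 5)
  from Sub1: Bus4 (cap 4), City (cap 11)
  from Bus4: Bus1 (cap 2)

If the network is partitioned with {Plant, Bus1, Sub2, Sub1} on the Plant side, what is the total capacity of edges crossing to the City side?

Edges leaving {Plant, Bus1, Sub2, Sub1}: Plant→Bus4 (2), Plant→City (3), Sub2→Bus4 (5), Sub1→Bus4 (4), Sub1→City (11).
Cut capacity = 2 + 3 + 5 + 4 + 11 = 25.

25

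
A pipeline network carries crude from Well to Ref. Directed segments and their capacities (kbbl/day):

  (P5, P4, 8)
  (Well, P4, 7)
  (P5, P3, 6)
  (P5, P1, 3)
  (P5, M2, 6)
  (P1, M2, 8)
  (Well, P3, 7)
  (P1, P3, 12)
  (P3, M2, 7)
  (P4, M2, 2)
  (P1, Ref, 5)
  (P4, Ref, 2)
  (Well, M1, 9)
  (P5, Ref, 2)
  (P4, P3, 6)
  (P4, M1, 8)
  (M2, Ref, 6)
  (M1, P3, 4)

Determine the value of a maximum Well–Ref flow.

Augment Well→P4→Ref: bottleneck 2, flow now 2.
Augment Well→P4→M2→Ref: bottleneck 2, flow now 4.
Augment Well→P3→M2→Ref: bottleneck 4, flow now 8.
No augmenting path remains; maximum flow = 8.
In the residual graph, reachable from Well: {Well, P4, M1, P3, M2}.
Min-cut edges: P4→Ref (2), M2→Ref (6); capacity 2 + 6 = 8.
This cut is saturated, so no flow can exceed 8.

8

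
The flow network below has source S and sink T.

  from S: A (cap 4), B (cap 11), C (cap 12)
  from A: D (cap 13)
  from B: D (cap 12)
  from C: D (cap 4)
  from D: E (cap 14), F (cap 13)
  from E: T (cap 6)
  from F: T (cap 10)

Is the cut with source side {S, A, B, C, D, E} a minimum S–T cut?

Given cut capacity: 13 + 6 = 19.
Augment S→A→D→E→T: bottleneck 4, flow now 4.
Augment S→B→D→E→T: bottleneck 2, flow now 6.
Augment S→B→D→F→T: bottleneck 9, flow now 15.
Augment S→C→D→F→T: bottleneck 1, flow now 16.
No augmenting path remains; maximum flow = 16.
In the residual graph, reachable from S: {S, A, B, C, D, E, F}.
Min-cut edges: E→T (6), F→T (10); capacity 6 + 10 = 16.
Cut capacity 19 exceeds the max flow 16, so it is not minimum.

No — its capacity is 19, but the minimum cut has capacity 16.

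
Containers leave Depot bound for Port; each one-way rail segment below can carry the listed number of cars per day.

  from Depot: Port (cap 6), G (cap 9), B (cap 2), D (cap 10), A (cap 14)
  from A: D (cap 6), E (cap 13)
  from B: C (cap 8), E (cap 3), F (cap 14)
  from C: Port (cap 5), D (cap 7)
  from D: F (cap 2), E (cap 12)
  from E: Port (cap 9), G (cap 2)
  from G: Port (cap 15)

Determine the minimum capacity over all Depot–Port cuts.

Augment Depot→Port: bottleneck 6, flow now 6.
Augment Depot→G→Port: bottleneck 9, flow now 15.
Augment Depot→A→E→Port: bottleneck 9, flow now 24.
Augment Depot→B→C→Port: bottleneck 2, flow now 26.
Augment Depot→A→E→G→Port: bottleneck 2, flow now 28.
No augmenting path remains; maximum flow = 28.
By max-flow min-cut, the minimum cut capacity equals the max flow.
In the residual graph, reachable from Depot: {Depot, A, D, E, F}.
Min-cut edges: Depot→B (2), Depot→G (9), Depot→Port (6), E→G (2), E→Port (9); capacity 2 + 9 + 6 + 2 + 9 = 28.

28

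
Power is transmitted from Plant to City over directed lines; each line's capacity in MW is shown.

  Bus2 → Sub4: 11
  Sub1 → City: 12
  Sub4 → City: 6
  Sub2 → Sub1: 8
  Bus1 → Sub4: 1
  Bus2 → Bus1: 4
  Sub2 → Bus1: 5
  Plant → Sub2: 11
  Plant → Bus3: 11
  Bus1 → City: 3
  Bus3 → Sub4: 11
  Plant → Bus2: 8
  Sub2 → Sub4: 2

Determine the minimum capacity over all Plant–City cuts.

Augment Plant→Bus3→Sub4→City: bottleneck 6, flow now 6.
Augment Plant→Sub2→Bus1→City: bottleneck 3, flow now 9.
Augment Plant→Sub2→Sub1→City: bottleneck 8, flow now 17.
No augmenting path remains; maximum flow = 17.
By max-flow min-cut, the minimum cut capacity equals the max flow.
In the residual graph, reachable from Plant: {Plant, Bus3, Sub2, Bus2, Bus1, Sub4}.
Min-cut edges: Sub2→Sub1 (8), Bus1→City (3), Sub4→City (6); capacity 8 + 3 + 6 = 17.

17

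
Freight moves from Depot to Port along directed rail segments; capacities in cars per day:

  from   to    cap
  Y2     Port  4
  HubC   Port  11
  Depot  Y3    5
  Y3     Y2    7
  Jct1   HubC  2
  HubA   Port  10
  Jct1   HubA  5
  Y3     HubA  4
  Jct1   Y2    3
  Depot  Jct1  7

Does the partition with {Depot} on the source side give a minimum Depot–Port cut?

Yes — it is a minimum cut (capacity 12).

Given cut capacity: 7 + 5 = 12.
Augment Depot→Jct1→HubC→Port: bottleneck 2, flow now 2.
Augment Depot→Jct1→HubA→Port: bottleneck 5, flow now 7.
Augment Depot→Y3→HubA→Port: bottleneck 4, flow now 11.
Augment Depot→Y3→Y2→Port: bottleneck 1, flow now 12.
No augmenting path remains; maximum flow = 12.
Cut capacity 12 equals the max flow, so it is a minimum cut.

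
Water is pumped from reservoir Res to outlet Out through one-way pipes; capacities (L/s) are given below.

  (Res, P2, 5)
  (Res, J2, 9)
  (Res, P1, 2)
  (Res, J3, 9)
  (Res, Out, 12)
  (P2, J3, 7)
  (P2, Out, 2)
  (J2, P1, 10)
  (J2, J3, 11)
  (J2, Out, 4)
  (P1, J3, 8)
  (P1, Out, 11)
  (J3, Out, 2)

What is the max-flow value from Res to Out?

Augment Res→Out: bottleneck 12, flow now 12.
Augment Res→P2→Out: bottleneck 2, flow now 14.
Augment Res→J2→Out: bottleneck 4, flow now 18.
Augment Res→P1→Out: bottleneck 2, flow now 20.
Augment Res→J3→Out: bottleneck 2, flow now 22.
Augment Res→J2→P1→Out: bottleneck 5, flow now 27.
No augmenting path remains; maximum flow = 27.
In the residual graph, reachable from Res: {Res, P2, J3}.
Min-cut edges: Res→J2 (9), Res→P1 (2), Res→Out (12), P2→Out (2), J3→Out (2); capacity 9 + 2 + 12 + 2 + 2 = 27.
This cut is saturated, so no flow can exceed 27.

27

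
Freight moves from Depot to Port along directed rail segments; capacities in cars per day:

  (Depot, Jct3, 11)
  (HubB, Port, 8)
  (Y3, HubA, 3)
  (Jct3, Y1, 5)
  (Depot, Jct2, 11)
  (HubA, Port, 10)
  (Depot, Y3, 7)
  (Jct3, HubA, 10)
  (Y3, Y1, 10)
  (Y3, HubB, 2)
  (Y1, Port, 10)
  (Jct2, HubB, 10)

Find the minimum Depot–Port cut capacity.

Augment Depot→Jct3→HubA→Port: bottleneck 10, flow now 10.
Augment Depot→Jct3→Y1→Port: bottleneck 1, flow now 11.
Augment Depot→Y3→Y1→Port: bottleneck 7, flow now 18.
Augment Depot→Jct2→HubB→Port: bottleneck 8, flow now 26.
No augmenting path remains; maximum flow = 26.
By max-flow min-cut, the minimum cut capacity equals the max flow.
In the residual graph, reachable from Depot: {Depot, Jct2, HubB}.
Min-cut edges: Depot→Jct3 (11), Depot→Y3 (7), HubB→Port (8); capacity 11 + 7 + 8 = 26.

26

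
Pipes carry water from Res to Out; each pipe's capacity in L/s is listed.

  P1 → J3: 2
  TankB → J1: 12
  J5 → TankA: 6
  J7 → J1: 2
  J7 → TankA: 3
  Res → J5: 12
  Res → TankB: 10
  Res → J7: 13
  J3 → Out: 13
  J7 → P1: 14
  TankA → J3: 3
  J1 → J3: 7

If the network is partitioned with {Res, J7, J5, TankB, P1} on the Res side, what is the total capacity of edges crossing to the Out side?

25

Edges leaving {Res, J7, J5, TankB, P1}: J7→TankA (3), J7→J1 (2), J5→TankA (6), TankB→J1 (12), P1→J3 (2).
Cut capacity = 3 + 2 + 6 + 12 + 2 = 25.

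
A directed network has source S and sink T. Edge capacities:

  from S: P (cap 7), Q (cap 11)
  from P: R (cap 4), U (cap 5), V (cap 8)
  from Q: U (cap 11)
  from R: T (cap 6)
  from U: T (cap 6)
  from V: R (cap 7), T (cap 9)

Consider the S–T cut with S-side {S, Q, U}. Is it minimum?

Given cut capacity: 7 + 6 = 13.
Augment S→P→R→T: bottleneck 4, flow now 4.
Augment S→P→U→T: bottleneck 3, flow now 7.
Augment S→Q→U→T: bottleneck 3, flow now 10.
Augment S→Q→U→P→V→T: bottleneck 3, flow now 13. (uses reverse residual edge)
No augmenting path remains; maximum flow = 13.
Cut capacity 13 equals the max flow, so it is a minimum cut.

Yes — it is a minimum cut (capacity 13).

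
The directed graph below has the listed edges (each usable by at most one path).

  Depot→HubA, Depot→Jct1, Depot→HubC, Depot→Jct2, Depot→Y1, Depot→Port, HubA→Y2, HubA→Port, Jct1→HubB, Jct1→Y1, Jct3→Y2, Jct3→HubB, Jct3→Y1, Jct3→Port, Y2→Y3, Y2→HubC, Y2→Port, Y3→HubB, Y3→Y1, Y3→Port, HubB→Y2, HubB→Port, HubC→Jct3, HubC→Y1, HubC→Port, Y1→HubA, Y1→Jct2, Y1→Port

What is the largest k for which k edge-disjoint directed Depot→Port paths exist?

5

Assign every edge capacity 1; by Menger, the answer equals the max flow.
Path Depot→Port (+1); total 1.
Path Depot→HubA→Port (+1); total 2.
Path Depot→HubC→Port (+1); total 3.
Path Depot→Y1→Port (+1); total 4.
Path Depot→Jct1→HubB→Port (+1); total 5.
No residual Depot→Port path; max flow = 5.
Certifying cut of size 5: {Depot→HubA, Depot→HubC, Depot→Jct1, Depot→Port, Depot→Y1}.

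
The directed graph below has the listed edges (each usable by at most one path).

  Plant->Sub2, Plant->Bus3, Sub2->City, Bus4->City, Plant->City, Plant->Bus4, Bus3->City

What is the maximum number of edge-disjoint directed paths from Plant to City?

4

Assign every edge capacity 1; by Menger, the answer equals the max flow.
Path Plant→City (+1); total 1.
Path Plant→Bus3→City (+1); total 2.
Path Plant→Bus4→City (+1); total 3.
Path Plant→Sub2→City (+1); total 4.
No residual Plant→City path; max flow = 4.
Certifying cut of size 4: {Plant→Bus3, Plant→Bus4, Plant→City, Plant→Sub2}.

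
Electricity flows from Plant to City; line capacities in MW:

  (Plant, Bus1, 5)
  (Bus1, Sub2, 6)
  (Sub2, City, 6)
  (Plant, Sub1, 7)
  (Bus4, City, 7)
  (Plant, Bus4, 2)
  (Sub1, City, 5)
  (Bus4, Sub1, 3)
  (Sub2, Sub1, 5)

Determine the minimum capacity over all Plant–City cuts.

Augment Plant→Bus4→City: bottleneck 2, flow now 2.
Augment Plant→Sub1→City: bottleneck 5, flow now 7.
Augment Plant→Bus1→Sub2→City: bottleneck 5, flow now 12.
No augmenting path remains; maximum flow = 12.
By max-flow min-cut, the minimum cut capacity equals the max flow.
In the residual graph, reachable from Plant: {Plant, Sub1}.
Min-cut edges: Plant→Bus4 (2), Plant→Bus1 (5), Sub1→City (5); capacity 2 + 5 + 5 = 12.

12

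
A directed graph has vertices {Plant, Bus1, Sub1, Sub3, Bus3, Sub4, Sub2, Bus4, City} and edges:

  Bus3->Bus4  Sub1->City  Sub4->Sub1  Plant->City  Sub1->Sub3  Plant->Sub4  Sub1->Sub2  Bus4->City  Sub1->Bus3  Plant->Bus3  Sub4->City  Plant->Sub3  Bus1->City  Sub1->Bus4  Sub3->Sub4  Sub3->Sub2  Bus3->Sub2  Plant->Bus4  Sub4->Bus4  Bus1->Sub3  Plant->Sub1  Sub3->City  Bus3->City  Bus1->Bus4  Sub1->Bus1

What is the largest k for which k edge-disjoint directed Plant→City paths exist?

Assign every edge capacity 1; by Menger, the answer equals the max flow.
Path Plant→City (+1); total 1.
Path Plant→Sub1→City (+1); total 2.
Path Plant→Sub3→City (+1); total 3.
Path Plant→Bus3→City (+1); total 4.
Path Plant→Sub4→City (+1); total 5.
Path Plant→Bus4→City (+1); total 6.
No residual Plant→City path; max flow = 6.
Certifying cut of size 6: {Plant→Bus3, Plant→Bus4, Plant→City, Plant→Sub1, Plant→Sub3, Plant→Sub4}.

6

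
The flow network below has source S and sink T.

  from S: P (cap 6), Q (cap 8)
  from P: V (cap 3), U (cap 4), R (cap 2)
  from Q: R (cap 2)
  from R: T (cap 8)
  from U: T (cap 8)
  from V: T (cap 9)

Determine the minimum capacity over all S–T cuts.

Augment S→P→R→T: bottleneck 2, flow now 2.
Augment S→P→U→T: bottleneck 4, flow now 6.
Augment S→Q→R→T: bottleneck 2, flow now 8.
No augmenting path remains; maximum flow = 8.
By max-flow min-cut, the minimum cut capacity equals the max flow.
In the residual graph, reachable from S: {S, Q}.
Min-cut edges: S→P (6), Q→R (2); capacity 6 + 2 = 8.

8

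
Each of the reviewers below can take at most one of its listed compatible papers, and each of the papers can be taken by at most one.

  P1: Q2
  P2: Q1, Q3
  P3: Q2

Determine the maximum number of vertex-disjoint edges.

2

Unit-capacity flow: source→left, listed edges, right→sink; max matching = max flow.
Augmenting path P1→Q2 (+1); matched 1.
Augmenting path P2→Q1 (+1); matched 2.
No augmenting path remains; maximum matching = 2.
König certificate: {P2, Q2} is a vertex cover of size 2 (every listed pair touches it), so no matching can be larger.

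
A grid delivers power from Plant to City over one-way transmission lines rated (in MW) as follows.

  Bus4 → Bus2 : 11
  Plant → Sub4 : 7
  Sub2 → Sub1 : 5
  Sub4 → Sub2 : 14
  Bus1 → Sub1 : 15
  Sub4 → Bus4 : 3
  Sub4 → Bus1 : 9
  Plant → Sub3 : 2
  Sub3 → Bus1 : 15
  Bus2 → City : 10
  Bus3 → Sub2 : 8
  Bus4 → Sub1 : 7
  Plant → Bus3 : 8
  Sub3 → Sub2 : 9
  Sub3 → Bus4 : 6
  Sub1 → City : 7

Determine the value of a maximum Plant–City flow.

12

Augment Plant→Bus3→Sub2→Sub1→City: bottleneck 5, flow now 5.
Augment Plant→Sub4→Bus1→Sub1→City: bottleneck 2, flow now 7.
Augment Plant→Sub4→Bus4→Bus2→City: bottleneck 3, flow now 10.
Augment Plant→Sub3→Bus4→Bus2→City: bottleneck 2, flow now 12.
No augmenting path remains; maximum flow = 12.
In the residual graph, reachable from Plant: {Plant, Bus3, Sub4, Bus1, Sub2, Sub1}.
Min-cut edges: Plant→Sub3 (2), Sub4→Bus4 (3), Sub1→City (7); capacity 2 + 3 + 7 = 12.
This cut is saturated, so no flow can exceed 12.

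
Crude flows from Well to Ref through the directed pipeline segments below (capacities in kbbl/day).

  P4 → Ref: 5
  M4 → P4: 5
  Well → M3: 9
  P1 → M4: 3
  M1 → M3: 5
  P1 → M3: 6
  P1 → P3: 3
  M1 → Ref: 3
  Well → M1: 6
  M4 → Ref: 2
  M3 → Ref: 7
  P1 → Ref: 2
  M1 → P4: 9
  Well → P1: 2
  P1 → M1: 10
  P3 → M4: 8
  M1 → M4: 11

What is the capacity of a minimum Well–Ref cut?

15

Augment Well→P1→Ref: bottleneck 2, flow now 2.
Augment Well→M1→Ref: bottleneck 3, flow now 5.
Augment Well→M3→Ref: bottleneck 7, flow now 12.
Augment Well→M1→M4→Ref: bottleneck 2, flow now 14.
Augment Well→M1→P4→Ref: bottleneck 1, flow now 15.
No augmenting path remains; maximum flow = 15.
By max-flow min-cut, the minimum cut capacity equals the max flow.
In the residual graph, reachable from Well: {Well, M3}.
Min-cut edges: Well→P1 (2), Well→M1 (6), M3→Ref (7); capacity 2 + 6 + 7 = 15.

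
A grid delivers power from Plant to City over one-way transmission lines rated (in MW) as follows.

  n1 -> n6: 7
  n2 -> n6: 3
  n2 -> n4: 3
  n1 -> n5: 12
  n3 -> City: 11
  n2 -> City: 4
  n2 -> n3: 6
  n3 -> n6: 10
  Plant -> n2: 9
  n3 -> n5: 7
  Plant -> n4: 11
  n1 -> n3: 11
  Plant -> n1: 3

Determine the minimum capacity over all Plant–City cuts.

Augment Plant→n2→City: bottleneck 4, flow now 4.
Augment Plant→n1→n3→City: bottleneck 3, flow now 7.
Augment Plant→n2→n3→City: bottleneck 5, flow now 12.
No augmenting path remains; maximum flow = 12.
By max-flow min-cut, the minimum cut capacity equals the max flow.
In the residual graph, reachable from Plant: {Plant, n4}.
Min-cut edges: Plant→n1 (3), Plant→n2 (9); capacity 3 + 9 = 12.

12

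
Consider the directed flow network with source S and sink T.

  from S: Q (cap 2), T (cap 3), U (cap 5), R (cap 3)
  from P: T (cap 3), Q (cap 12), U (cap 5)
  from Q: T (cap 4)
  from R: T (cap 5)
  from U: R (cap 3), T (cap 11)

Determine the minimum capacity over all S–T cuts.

Augment S→T: bottleneck 3, flow now 3.
Augment S→Q→T: bottleneck 2, flow now 5.
Augment S→R→T: bottleneck 3, flow now 8.
Augment S→U→T: bottleneck 5, flow now 13.
No augmenting path remains; maximum flow = 13.
By max-flow min-cut, the minimum cut capacity equals the max flow.
In the residual graph, reachable from S: {S}.
Min-cut edges: S→Q (2), S→R (3), S→U (5), S→T (3); capacity 2 + 3 + 5 + 3 = 13.

13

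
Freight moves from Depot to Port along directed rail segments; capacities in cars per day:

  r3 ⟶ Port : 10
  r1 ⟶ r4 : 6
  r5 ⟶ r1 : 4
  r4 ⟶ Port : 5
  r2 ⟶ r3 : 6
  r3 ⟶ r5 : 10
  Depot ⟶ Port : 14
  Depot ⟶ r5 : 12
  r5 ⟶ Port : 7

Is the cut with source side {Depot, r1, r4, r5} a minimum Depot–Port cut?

No — its capacity is 26, but the minimum cut has capacity 25.

Given cut capacity: 14 + 5 + 7 = 26.
Augment Depot→Port: bottleneck 14, flow now 14.
Augment Depot→r5→Port: bottleneck 7, flow now 21.
Augment Depot→r5→r1→r4→Port: bottleneck 4, flow now 25.
No augmenting path remains; maximum flow = 25.
In the residual graph, reachable from Depot: {Depot, r5}.
Min-cut edges: Depot→Port (14), r5→r1 (4), r5→Port (7); capacity 14 + 4 + 7 = 25.
Cut capacity 26 exceeds the max flow 25, so it is not minimum.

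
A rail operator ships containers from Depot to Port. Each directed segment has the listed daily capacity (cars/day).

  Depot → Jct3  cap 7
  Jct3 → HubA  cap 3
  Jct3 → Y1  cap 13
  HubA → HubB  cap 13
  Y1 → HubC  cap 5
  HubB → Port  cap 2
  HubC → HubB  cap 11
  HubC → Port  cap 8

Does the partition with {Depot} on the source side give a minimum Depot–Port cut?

Given cut capacity: 7 = 7.
Augment Depot→Jct3→HubA→HubB→Port: bottleneck 2, flow now 2.
Augment Depot→Jct3→Y1→HubC→Port: bottleneck 5, flow now 7.
No augmenting path remains; maximum flow = 7.
Cut capacity 7 equals the max flow, so it is a minimum cut.

Yes — it is a minimum cut (capacity 7).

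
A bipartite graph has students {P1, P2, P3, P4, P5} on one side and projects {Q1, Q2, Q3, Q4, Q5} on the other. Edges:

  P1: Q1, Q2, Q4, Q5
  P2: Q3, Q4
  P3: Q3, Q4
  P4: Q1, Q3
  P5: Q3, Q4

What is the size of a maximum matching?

Unit-capacity flow: source→left, listed edges, right→sink; max matching = max flow.
Augmenting path P1→Q1 (+1); matched 1.
Augmenting path P2→Q3 (+1); matched 2.
Augmenting path P3→Q4 (+1); matched 3.
Augmenting path P4→Q1→P1→Q2 (+1); matched 4.
No augmenting path remains; maximum matching = 4.
König certificate: {P1, P4, Q3, Q4} is a vertex cover of size 4 (every listed pair touches it), so no matching can be larger.

4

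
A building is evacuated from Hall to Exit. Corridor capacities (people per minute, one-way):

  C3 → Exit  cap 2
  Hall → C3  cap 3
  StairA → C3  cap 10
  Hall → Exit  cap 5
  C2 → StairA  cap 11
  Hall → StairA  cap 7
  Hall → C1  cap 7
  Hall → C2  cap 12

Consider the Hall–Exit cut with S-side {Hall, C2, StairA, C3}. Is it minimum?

No — its capacity is 14, but the minimum cut has capacity 7.

Given cut capacity: 7 + 5 + 2 = 14.
Augment Hall→Exit: bottleneck 5, flow now 5.
Augment Hall→C3→Exit: bottleneck 2, flow now 7.
No augmenting path remains; maximum flow = 7.
In the residual graph, reachable from Hall: {Hall, C2, StairA, C1, C3}.
Min-cut edges: Hall→Exit (5), C3→Exit (2); capacity 5 + 2 = 7.
Cut capacity 14 exceeds the max flow 7, so it is not minimum.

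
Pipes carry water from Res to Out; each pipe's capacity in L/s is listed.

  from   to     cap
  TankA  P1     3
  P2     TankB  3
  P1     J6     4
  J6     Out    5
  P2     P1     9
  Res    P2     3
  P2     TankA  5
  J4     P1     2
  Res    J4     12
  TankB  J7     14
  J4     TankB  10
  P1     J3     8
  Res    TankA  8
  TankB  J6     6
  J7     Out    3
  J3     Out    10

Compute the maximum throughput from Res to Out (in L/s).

16

Augment Res→TankA→P1→J6→Out: bottleneck 3, flow now 3.
Augment Res→P2→P1→J6→Out: bottleneck 1, flow now 4.
Augment Res→P2→P1→J3→Out: bottleneck 2, flow now 6.
Augment Res→J4→P1→J3→Out: bottleneck 2, flow now 8.
Augment Res→J4→TankB→J7→Out: bottleneck 3, flow now 11.
Augment Res→J4→TankB→J6→Out: bottleneck 1, flow now 12.
Augment Res→J4→TankB→J6→P1→J3→Out: bottleneck 4, flow now 16. (uses reverse residual edge)
No augmenting path remains; maximum flow = 16.
In the residual graph, reachable from Res: {Res, TankA, J4, TankB, J7, J6}.
Min-cut edges: Res→P2 (3), TankA→P1 (3), J4→P1 (2), J7→Out (3), J6→Out (5); capacity 3 + 3 + 2 + 3 + 5 = 16.
This cut is saturated, so no flow can exceed 16.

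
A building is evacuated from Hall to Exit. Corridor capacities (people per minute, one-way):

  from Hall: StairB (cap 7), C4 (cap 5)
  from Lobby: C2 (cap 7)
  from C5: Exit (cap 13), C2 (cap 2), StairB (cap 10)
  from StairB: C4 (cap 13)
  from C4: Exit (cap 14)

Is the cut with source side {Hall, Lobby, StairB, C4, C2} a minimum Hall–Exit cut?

Given cut capacity: 14 = 14.
Augment Hall→C4→Exit: bottleneck 5, flow now 5.
Augment Hall→StairB→C4→Exit: bottleneck 7, flow now 12.
No augmenting path remains; maximum flow = 12.
In the residual graph, reachable from Hall: {Hall}.
Min-cut edges: Hall→StairB (7), Hall→C4 (5); capacity 7 + 5 = 12.
Cut capacity 14 exceeds the max flow 12, so it is not minimum.

No — its capacity is 14, but the minimum cut has capacity 12.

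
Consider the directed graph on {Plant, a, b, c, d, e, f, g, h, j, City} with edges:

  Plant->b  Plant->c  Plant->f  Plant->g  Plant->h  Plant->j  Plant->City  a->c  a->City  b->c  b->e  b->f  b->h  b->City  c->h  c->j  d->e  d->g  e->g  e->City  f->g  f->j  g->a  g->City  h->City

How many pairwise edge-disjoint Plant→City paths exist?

Assign every edge capacity 1; by Menger, the answer equals the max flow.
Path Plant→City (+1); total 1.
Path Plant→b→City (+1); total 2.
Path Plant→g→City (+1); total 3.
Path Plant→h→City (+1); total 4.
Path Plant→f→g→a→City (+1); total 5.
No residual Plant→City path; max flow = 5.
Certifying cut of size 5: {Plant→City, Plant→b, Plant→f, Plant→g, h→City}.

5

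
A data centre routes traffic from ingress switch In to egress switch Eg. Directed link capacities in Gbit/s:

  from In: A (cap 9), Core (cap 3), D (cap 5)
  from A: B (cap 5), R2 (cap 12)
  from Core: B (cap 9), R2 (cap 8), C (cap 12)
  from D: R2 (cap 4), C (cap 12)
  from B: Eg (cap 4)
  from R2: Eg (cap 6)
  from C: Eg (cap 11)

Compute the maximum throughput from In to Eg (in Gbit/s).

17

Augment In→A→B→Eg: bottleneck 4, flow now 4.
Augment In→A→R2→Eg: bottleneck 5, flow now 9.
Augment In→Core→R2→Eg: bottleneck 1, flow now 10.
Augment In→Core→C→Eg: bottleneck 2, flow now 12.
Augment In→D→C→Eg: bottleneck 5, flow now 17.
No augmenting path remains; maximum flow = 17.
In the residual graph, reachable from In: {In}.
Min-cut edges: In→A (9), In→Core (3), In→D (5); capacity 9 + 3 + 5 = 17.
This cut is saturated, so no flow can exceed 17.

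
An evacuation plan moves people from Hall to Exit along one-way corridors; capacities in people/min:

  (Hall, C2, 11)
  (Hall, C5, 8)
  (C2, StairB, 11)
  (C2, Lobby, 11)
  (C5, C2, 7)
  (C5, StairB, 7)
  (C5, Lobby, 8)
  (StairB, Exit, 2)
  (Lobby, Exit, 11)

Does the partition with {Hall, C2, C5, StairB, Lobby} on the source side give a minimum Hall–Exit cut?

Yes — it is a minimum cut (capacity 13).

Given cut capacity: 2 + 11 = 13.
Augment Hall→C2→StairB→Exit: bottleneck 2, flow now 2.
Augment Hall→C2→Lobby→Exit: bottleneck 9, flow now 11.
Augment Hall→C5→Lobby→Exit: bottleneck 2, flow now 13.
No augmenting path remains; maximum flow = 13.
Cut capacity 13 equals the max flow, so it is a minimum cut.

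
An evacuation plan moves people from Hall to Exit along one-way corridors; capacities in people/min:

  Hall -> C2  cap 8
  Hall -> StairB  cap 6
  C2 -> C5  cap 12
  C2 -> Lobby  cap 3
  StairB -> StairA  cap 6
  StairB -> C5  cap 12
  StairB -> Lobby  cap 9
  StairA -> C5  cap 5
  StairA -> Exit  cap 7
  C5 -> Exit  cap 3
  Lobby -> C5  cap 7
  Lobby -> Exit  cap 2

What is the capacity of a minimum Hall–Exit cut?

Augment Hall→C2→C5→Exit: bottleneck 3, flow now 3.
Augment Hall→C2→Lobby→Exit: bottleneck 2, flow now 5.
Augment Hall→StairB→StairA→Exit: bottleneck 6, flow now 11.
No augmenting path remains; maximum flow = 11.
By max-flow min-cut, the minimum cut capacity equals the max flow.
In the residual graph, reachable from Hall: {Hall, C2, C5, Lobby}.
Min-cut edges: Hall→StairB (6), C5→Exit (3), Lobby→Exit (2); capacity 6 + 3 + 2 = 11.

11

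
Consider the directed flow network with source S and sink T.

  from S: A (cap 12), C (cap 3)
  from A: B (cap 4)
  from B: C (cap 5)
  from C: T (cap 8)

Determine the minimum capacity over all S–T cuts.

7

Augment S→C→T: bottleneck 3, flow now 3.
Augment S→A→B→C→T: bottleneck 4, flow now 7.
No augmenting path remains; maximum flow = 7.
By max-flow min-cut, the minimum cut capacity equals the max flow.
In the residual graph, reachable from S: {S, A}.
Min-cut edges: S→C (3), A→B (4); capacity 3 + 4 = 7.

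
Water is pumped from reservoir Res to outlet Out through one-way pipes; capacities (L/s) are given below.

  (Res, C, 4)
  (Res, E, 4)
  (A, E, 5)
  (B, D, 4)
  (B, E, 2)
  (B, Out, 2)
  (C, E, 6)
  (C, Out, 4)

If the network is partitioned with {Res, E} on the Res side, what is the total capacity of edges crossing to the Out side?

4

Edges leaving {Res, E}: Res→C (4).
Cut capacity = 4 = 4.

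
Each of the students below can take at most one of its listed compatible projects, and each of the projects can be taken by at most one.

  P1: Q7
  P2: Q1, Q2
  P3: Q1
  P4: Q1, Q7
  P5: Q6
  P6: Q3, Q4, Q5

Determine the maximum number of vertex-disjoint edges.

5

Unit-capacity flow: source→left, listed edges, right→sink; max matching = max flow.
Augmenting path P1→Q7 (+1); matched 1.
Augmenting path P2→Q1 (+1); matched 2.
Augmenting path P5→Q6 (+1); matched 3.
Augmenting path P6→Q3 (+1); matched 4.
Augmenting path P3→Q1→P2→Q2 (+1); matched 5.
No augmenting path remains; maximum matching = 5.
König certificate: {P2, P5, P6, Q1, Q7} is a vertex cover of size 5 (every listed pair touches it), so no matching can be larger.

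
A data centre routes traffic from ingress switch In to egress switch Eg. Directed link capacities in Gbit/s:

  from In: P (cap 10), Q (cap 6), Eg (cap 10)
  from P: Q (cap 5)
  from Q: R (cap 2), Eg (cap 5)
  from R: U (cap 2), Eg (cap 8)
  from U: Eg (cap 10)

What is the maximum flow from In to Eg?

Augment In→Eg: bottleneck 10, flow now 10.
Augment In→Q→Eg: bottleneck 5, flow now 15.
Augment In→Q→R→Eg: bottleneck 1, flow now 16.
Augment In→P→Q→R→Eg: bottleneck 1, flow now 17.
No augmenting path remains; maximum flow = 17.
In the residual graph, reachable from In: {In, P, Q}.
Min-cut edges: In→Eg (10), Q→R (2), Q→Eg (5); capacity 10 + 2 + 5 = 17.
This cut is saturated, so no flow can exceed 17.

17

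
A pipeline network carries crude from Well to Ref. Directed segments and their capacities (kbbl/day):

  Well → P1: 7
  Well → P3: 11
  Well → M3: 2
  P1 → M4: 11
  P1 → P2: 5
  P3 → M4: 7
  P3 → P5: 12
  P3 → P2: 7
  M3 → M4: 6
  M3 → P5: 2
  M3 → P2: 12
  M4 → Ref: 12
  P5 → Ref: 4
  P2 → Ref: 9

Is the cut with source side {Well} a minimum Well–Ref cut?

Given cut capacity: 7 + 11 + 2 = 20.
Augment Well→P1→M4→Ref: bottleneck 7, flow now 7.
Augment Well→P3→M4→Ref: bottleneck 5, flow now 12.
Augment Well→P3→P5→Ref: bottleneck 4, flow now 16.
Augment Well→P3→P2→Ref: bottleneck 2, flow now 18.
Augment Well→M3→P2→Ref: bottleneck 2, flow now 20.
No augmenting path remains; maximum flow = 20.
Cut capacity 20 equals the max flow, so it is a minimum cut.

Yes — it is a minimum cut (capacity 20).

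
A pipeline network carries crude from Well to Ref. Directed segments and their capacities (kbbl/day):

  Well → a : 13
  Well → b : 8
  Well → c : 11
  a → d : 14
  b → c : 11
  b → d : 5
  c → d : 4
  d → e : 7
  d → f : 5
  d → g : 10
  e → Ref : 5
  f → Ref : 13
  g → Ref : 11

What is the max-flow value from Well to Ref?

Augment Well→a→d→e→Ref: bottleneck 5, flow now 5.
Augment Well→a→d→f→Ref: bottleneck 5, flow now 10.
Augment Well→a→d→g→Ref: bottleneck 3, flow now 13.
Augment Well→b→d→g→Ref: bottleneck 5, flow now 18.
Augment Well→c→d→g→Ref: bottleneck 2, flow now 20.
No augmenting path remains; maximum flow = 20.
In the residual graph, reachable from Well: {Well, a, b, c, d, e}.
Min-cut edges: d→f (5), d→g (10), e→Ref (5); capacity 5 + 10 + 5 = 20.
This cut is saturated, so no flow can exceed 20.

20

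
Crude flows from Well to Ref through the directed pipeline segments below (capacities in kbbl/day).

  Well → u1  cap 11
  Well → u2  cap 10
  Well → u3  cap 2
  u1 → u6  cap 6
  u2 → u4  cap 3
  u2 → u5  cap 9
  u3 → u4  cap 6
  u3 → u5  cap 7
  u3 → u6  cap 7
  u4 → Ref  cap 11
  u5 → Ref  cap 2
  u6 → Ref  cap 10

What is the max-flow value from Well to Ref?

Augment Well→u1→u6→Ref: bottleneck 6, flow now 6.
Augment Well→u2→u4→Ref: bottleneck 3, flow now 9.
Augment Well→u2→u5→Ref: bottleneck 2, flow now 11.
Augment Well→u3→u4→Ref: bottleneck 2, flow now 13.
No augmenting path remains; maximum flow = 13.
In the residual graph, reachable from Well: {Well, u1, u2, u5}.
Min-cut edges: Well→u3 (2), u1→u6 (6), u2→u4 (3), u5→Ref (2); capacity 2 + 6 + 3 + 2 = 13.
This cut is saturated, so no flow can exceed 13.

13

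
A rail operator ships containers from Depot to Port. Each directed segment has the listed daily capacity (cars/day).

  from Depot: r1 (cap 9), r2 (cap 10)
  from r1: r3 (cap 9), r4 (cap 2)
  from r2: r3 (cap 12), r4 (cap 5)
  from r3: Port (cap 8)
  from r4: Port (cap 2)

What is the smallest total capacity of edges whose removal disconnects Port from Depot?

10

Augment Depot→r1→r3→Port: bottleneck 8, flow now 8.
Augment Depot→r1→r4→Port: bottleneck 1, flow now 9.
Augment Depot→r2→r4→Port: bottleneck 1, flow now 10.
No augmenting path remains; maximum flow = 10.
By max-flow min-cut, the minimum cut capacity equals the max flow.
In the residual graph, reachable from Depot: {Depot, r1, r2, r3, r4}.
Min-cut edges: r3→Port (8), r4→Port (2); capacity 8 + 2 = 10.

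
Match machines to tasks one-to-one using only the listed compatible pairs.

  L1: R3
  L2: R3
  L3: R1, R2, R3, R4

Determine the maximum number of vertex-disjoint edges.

Unit-capacity flow: source→left, listed edges, right→sink; max matching = max flow.
Augmenting path L1→R3 (+1); matched 1.
Augmenting path L3→R1 (+1); matched 2.
No augmenting path remains; maximum matching = 2.
König certificate: {L3, R3} is a vertex cover of size 2 (every listed pair touches it), so no matching can be larger.

2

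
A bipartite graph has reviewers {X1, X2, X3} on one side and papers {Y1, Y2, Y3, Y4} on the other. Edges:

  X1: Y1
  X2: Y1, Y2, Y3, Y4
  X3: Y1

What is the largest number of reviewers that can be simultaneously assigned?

Unit-capacity flow: source→left, listed edges, right→sink; max matching = max flow.
Augmenting path X1→Y1 (+1); matched 1.
Augmenting path X2→Y2 (+1); matched 2.
No augmenting path remains; maximum matching = 2.
König certificate: {X2, Y1} is a vertex cover of size 2 (every listed pair touches it), so no matching can be larger.

2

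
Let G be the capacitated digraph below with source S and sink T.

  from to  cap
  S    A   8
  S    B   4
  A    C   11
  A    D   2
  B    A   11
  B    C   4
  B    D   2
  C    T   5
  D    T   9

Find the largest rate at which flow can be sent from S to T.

9

Augment S→A→C→T: bottleneck 5, flow now 5.
Augment S→A→D→T: bottleneck 2, flow now 7.
Augment S→B→D→T: bottleneck 2, flow now 9.
No augmenting path remains; maximum flow = 9.
In the residual graph, reachable from S: {S, A, B, C}.
Min-cut edges: A→D (2), B→D (2), C→T (5); capacity 2 + 2 + 5 = 9.
This cut is saturated, so no flow can exceed 9.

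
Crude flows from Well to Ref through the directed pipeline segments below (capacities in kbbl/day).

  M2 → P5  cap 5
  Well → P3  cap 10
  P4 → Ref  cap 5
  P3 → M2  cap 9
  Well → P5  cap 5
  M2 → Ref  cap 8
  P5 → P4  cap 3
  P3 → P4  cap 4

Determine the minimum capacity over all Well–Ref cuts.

13

Augment Well→P5→P4→Ref: bottleneck 3, flow now 3.
Augment Well→P3→P4→Ref: bottleneck 2, flow now 5.
Augment Well→P3→M2→Ref: bottleneck 8, flow now 13.
No augmenting path remains; maximum flow = 13.
By max-flow min-cut, the minimum cut capacity equals the max flow.
In the residual graph, reachable from Well: {Well, P5}.
Min-cut edges: Well→P3 (10), P5→P4 (3); capacity 10 + 3 = 13.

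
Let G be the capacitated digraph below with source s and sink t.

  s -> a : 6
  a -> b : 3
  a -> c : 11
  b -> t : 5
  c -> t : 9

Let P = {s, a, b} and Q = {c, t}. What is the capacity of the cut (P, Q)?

16

Edges leaving {s, a, b}: a→c (11), b→t (5).
Cut capacity = 11 + 5 = 16.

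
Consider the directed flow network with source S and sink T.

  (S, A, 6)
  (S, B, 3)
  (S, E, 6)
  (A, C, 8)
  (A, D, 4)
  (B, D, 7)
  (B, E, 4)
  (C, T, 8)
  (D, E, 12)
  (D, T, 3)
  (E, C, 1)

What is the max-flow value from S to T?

10

Augment S→A→C→T: bottleneck 6, flow now 6.
Augment S→B→D→T: bottleneck 3, flow now 9.
Augment S→E→C→T: bottleneck 1, flow now 10.
No augmenting path remains; maximum flow = 10.
In the residual graph, reachable from S: {S, E}.
Min-cut edges: S→A (6), S→B (3), E→C (1); capacity 6 + 3 + 1 = 10.
This cut is saturated, so no flow can exceed 10.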